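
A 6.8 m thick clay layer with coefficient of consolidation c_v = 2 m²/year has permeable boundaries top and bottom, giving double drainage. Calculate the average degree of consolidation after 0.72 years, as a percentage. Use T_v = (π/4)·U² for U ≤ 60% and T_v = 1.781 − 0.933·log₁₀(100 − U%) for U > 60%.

Drainage path length: H_d = H/2 = 3.4 m (double drainage).
T_v = c_v·t/H_d² = 2×0.72/3.4² = 0.12457.
T_v = 0.12457 corresponds to the U ≤ 60% branch:
U = √(4T_v/π) = 0.3983

U ≈ 39.8 %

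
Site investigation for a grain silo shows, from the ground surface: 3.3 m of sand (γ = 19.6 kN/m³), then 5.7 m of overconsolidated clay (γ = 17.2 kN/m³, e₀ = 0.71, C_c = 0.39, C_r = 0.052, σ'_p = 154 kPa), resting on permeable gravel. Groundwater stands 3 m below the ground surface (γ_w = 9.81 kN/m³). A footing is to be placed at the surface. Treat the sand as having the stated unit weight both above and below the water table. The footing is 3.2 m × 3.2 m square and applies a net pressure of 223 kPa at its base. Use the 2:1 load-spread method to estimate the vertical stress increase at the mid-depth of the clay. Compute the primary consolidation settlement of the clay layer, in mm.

S_c ≈ 20.6 mm

Mid-depth of clay below the ground surface: z = 3.3 + 5.7/2 = 6.15 m.
Total vertical stress at mid-clay: σ_v = 19.6×3.3 + 17.2×2.85 = 113.7 kPa.
Pore pressure: u = 9.81×(6.15 − 3) = 30.902 kPa.
Initial effective stress: σ'_0 = σ_v − u = 113.7 − 30.902 = 82.798 kPa.
Stress increase at mid-clay by the 2:1 spreading method:
Δσ = qBL/((B+z)(L+z)) = 223×3.2×3.2/((3.2+6.15)(3.2+6.15)) = 26.121 kPa
Final effective stress: σ'_f = 82.798 + 26.121 = 108.92 kPa.
σ'_f = 108.92 ≤ σ'_p = 154 kPa, so the clay remains overconsolidated and only the recompression index applies:
S_c = C_r·H/(1+e₀)·log₁₀(σ'_f/σ'_0) = 0.052×5.7/1.71×log₁₀(108.92/82.798)
    = 0.17333 × 0.11909 = 0.02064 m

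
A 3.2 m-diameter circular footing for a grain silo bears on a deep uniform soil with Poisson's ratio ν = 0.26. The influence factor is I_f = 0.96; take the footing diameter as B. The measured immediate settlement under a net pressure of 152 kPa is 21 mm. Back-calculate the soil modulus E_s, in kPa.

E_s ≈ 20700 kPa

S_e = q·B·(1−ν²)/E_s · I_f  ⇒  E_s = q·B·(1−ν²)·I_f / S_e.
E_s = 152 × 3.2 × 0.9324 × 0.96 / 0.021 = 20730 kPa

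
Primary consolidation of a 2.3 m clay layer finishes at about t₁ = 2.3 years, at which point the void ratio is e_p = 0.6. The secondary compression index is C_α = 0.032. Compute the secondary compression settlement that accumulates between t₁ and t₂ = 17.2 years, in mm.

Secondary compression: S_s = C_α·H/(1+e_p)·log₁₀(t₂/t₁)
S_s = 0.032×2.3/(1+0.6)×log₁₀(17.2/2.3)
    = 0.046 × 0.8738 = 0.04019 m

S_s ≈ 40.2 mm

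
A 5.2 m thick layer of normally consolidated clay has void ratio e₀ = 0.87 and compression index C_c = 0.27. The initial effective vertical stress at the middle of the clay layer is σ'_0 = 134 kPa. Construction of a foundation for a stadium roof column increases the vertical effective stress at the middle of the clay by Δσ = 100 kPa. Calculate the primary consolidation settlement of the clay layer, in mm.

S_c ≈ 182 mm

Final effective stress: σ'_f = σ'_0 + Δσ = 134 + 100 = 234 kPa.
Normally consolidated clay, so the full stress increment lies on the virgin compression line:
S_c = C_c·H/(1+e₀)·log₁₀(σ'_f/σ'_0) = 0.27×5.2/(1+0.87)×log₁₀(234/134)
    = 0.7508 × 0.24211 = 0.1818 m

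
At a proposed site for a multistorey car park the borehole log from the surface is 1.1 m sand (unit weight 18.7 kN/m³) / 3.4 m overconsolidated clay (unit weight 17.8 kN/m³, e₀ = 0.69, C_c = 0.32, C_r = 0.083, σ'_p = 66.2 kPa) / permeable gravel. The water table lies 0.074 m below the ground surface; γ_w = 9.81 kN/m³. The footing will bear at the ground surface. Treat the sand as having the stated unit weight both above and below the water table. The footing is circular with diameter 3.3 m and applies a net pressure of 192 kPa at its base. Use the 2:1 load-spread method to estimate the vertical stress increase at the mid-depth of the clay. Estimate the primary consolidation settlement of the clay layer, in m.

Mid-depth of clay below the ground surface: z = 1.1 + 3.4/2 = 2.8 m.
Total vertical stress at mid-clay: σ_v = 18.7×1.1 + 17.8×1.7 = 50.83 kPa.
Pore pressure: u = 9.81×(2.8 − 0.074) = 26.742 kPa.
Initial effective stress: σ'_0 = σ_v − u = 50.83 − 26.742 = 24.088 kPa.
Stress increase at mid-clay by the 2:1 spreading method:
Δσ ≈ qD²/(D+z)² = 192×3.3²/(3.3+2.8)² = 56.191 kPa
Final effective stress: σ'_f = 24.088 + 56.191 = 80.279 kPa.
σ'_f = 80.279 > σ'_p = 66.2 kPa, so the stress path crosses the preconsolidation pressure — recompression up to σ'_p, then virgin compression beyond:
S_c = H/(1+e₀)·[C_r·log₁₀(σ'_p/σ'_0) + C_c·log₁₀(σ'_f/σ'_p)]
    = 3.4/1.69 × [0.083×log₁₀(66.2/24.088) + 0.32×log₁₀(80.279/66.2)]
    = 2.0118 × [0.036442 + 0.026798] = 0.1272 m

S_c ≈ 0.127 m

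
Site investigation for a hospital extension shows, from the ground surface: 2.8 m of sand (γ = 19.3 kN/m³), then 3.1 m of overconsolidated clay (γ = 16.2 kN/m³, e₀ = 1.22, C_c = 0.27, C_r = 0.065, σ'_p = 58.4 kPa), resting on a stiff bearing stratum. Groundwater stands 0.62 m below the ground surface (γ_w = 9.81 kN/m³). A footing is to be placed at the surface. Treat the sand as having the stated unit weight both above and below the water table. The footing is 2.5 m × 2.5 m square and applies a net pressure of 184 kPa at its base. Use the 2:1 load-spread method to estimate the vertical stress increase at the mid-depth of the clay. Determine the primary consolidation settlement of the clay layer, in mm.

S_c ≈ 35.1 mm

Mid-depth of clay below the ground surface: z = 2.8 + 3.1/2 = 4.35 m.
Total vertical stress at mid-clay: σ_v = 19.3×2.8 + 16.2×1.55 = 79.15 kPa.
Pore pressure: u = 9.81×(4.35 − 0.62) = 36.591 kPa.
Initial effective stress: σ'_0 = σ_v − u = 79.15 − 36.591 = 42.559 kPa.
Stress increase at mid-clay by the 2:1 spreading method:
Δσ = qBL/((B+z)(L+z)) = 184×2.5×2.5/((2.5+4.35)(2.5+4.35)) = 24.508 kPa
Final effective stress: σ'_f = 42.559 + 24.508 = 67.067 kPa.
σ'_f = 67.067 > σ'_p = 58.4 kPa, so the stress path crosses the preconsolidation pressure — recompression up to σ'_p, then virgin compression beyond:
S_c = H/(1+e₀)·[C_r·log₁₀(σ'_p/σ'_0) + C_c·log₁₀(σ'_f/σ'_p)]
    = 3.1/2.22 × [0.065×log₁₀(58.4/42.559) + 0.27×log₁₀(67.067/58.4)]
    = 1.3964 × [0.0089324 + 0.016226] = 0.03513 m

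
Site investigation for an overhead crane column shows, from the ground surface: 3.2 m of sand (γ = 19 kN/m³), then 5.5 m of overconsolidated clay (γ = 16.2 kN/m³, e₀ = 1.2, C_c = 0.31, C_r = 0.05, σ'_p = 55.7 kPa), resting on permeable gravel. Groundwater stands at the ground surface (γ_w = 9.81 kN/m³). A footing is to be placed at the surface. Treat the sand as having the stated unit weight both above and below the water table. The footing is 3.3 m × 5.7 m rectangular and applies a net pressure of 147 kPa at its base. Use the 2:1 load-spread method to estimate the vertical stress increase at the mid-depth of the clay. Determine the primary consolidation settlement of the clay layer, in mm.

S_c ≈ 98.6 mm

Mid-depth of clay below the ground surface: z = 3.2 + 5.5/2 = 5.95 m.
Total vertical stress at mid-clay: σ_v = 19×3.2 + 16.2×2.75 = 105.35 kPa.
Pore pressure: u = 9.81×(5.95 − 0) = 58.37 kPa.
Initial effective stress: σ'_0 = σ_v − u = 105.35 − 58.37 = 46.98 kPa.
Stress increase at mid-clay by the 2:1 spreading method:
Δσ = qBL/((B+z)(L+z)) = 147×3.3×5.7/((3.3+5.95)(5.7+5.95)) = 25.659 kPa
Final effective stress: σ'_f = 46.98 + 25.659 = 72.639 kPa.
σ'_f = 72.639 > σ'_p = 55.7 kPa, so the stress path crosses the preconsolidation pressure — recompression up to σ'_p, then virgin compression beyond:
S_c = H/(1+e₀)·[C_r·log₁₀(σ'_p/σ'_0) + C_c·log₁₀(σ'_f/σ'_p)]
    = 5.5/2.2 × [0.05×log₁₀(55.7/46.98) + 0.31×log₁₀(72.639/55.7)]
    = 2.5 × [0.0036971 + 0.035748] = 0.09861 m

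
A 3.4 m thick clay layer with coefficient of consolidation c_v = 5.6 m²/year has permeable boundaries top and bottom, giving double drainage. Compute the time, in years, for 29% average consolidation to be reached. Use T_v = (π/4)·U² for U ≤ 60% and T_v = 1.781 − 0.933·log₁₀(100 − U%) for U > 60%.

t ≈ 0.0341 years

Drainage path length: H_d = H/2 = 1.7 m (double drainage).
U ≤ 60%: T_v = (π/4)·U² = (π/4)×0.29² = 0.066052.
t = T_v·H_d²/c_v = 0.066052×1.7²/5.6 = 0.03409 years.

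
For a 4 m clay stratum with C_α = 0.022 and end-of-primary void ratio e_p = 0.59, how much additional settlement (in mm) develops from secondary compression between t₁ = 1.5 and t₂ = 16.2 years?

Secondary compression: S_s = C_α·H/(1+e_p)·log₁₀(t₂/t₁)
S_s = 0.022×4/(1+0.59)×log₁₀(16.2/1.5)
    = 0.05535 × 1.033 = 0.0572 m

S_s ≈ 57.2 mm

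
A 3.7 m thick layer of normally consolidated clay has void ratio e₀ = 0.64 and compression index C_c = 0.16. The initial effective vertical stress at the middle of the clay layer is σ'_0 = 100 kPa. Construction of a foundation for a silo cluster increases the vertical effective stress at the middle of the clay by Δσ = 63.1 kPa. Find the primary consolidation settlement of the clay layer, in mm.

Final effective stress: σ'_f = σ'_0 + Δσ = 100 + 63.1 = 163.1 kPa.
Normally consolidated clay, so the full stress increment lies on the virgin compression line:
S_c = C_c·H/(1+e₀)·log₁₀(σ'_f/σ'_0) = 0.16×3.7/(1+0.64)×log₁₀(163.1/100)
    = 0.36098 × 0.21245 = 0.07669 m

S_c ≈ 76.7 mm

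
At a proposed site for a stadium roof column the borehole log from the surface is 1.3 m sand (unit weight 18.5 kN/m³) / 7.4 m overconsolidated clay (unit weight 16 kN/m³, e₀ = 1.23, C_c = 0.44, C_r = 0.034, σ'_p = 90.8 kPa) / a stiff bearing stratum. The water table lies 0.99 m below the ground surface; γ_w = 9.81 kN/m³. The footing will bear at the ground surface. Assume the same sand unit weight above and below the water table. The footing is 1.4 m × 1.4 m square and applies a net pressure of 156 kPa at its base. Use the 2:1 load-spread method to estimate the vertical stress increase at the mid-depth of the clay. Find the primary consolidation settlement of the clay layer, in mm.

Mid-depth of clay below the ground surface: z = 1.3 + 7.4/2 = 5 m.
Total vertical stress at mid-clay: σ_v = 18.5×1.3 + 16×3.7 = 83.25 kPa.
Pore pressure: u = 9.81×(5 − 0.99) = 39.338 kPa.
Initial effective stress: σ'_0 = σ_v − u = 83.25 − 39.338 = 43.912 kPa.
Stress increase at mid-clay by the 2:1 spreading method:
Δσ = qBL/((B+z)(L+z)) = 156×1.4×1.4/((1.4+5)(1.4+5)) = 7.4648 kPa
Final effective stress: σ'_f = 43.912 + 7.4648 = 51.377 kPa.
σ'_f = 51.377 ≤ σ'_p = 90.8 kPa, so the clay remains overconsolidated and only the recompression index applies:
S_c = C_r·H/(1+e₀)·log₁₀(σ'_f/σ'_0) = 0.034×7.4/2.23×log₁₀(51.377/43.912)
    = 0.11283 × 0.068186 = 0.007693 m

S_c ≈ 7.69 mm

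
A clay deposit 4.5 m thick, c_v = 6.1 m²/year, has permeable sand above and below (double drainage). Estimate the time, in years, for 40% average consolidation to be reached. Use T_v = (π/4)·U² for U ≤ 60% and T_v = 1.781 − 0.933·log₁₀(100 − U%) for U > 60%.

Drainage path length: H_d = H/2 = 2.25 m (double drainage).
U ≤ 60%: T_v = (π/4)·U² = (π/4)×0.4² = 0.12566.
t = T_v·H_d²/c_v = 0.12566×2.25²/6.1 = 0.1043 years.

t ≈ 0.104 years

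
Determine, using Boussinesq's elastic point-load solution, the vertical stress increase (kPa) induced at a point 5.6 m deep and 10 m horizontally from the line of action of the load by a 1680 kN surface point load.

Boussinesq vertical stress below a point load on an elastic half-space:
Δσ_z = 3P/(2πz²) · [1 + (r/z)²]^(−5/2)
r/z = 10/5.6 = 1.7857; [1+(r/z)²]^(−5/2) = 0.027847.
Δσ_z = 3×1680/(2π×5.6²) × 0.027847 = 25.578 × 0.027847 = 0.7123 kPa

Δσ_z ≈ 0.712 kPa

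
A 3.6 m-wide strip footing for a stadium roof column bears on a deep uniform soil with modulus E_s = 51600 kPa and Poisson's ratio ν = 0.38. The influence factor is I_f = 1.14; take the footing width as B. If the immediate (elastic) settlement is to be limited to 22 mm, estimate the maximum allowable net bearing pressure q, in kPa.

q ≈ 323 kPa

S_e = q·B·(1−ν²)/E_s · I_f  ⇒  q = S_e·E_s / (B·(1−ν²)·I_f).
q = 0.022 × 51600 / (3.6 × 0.8556 × 1.14) = 323.3 kPa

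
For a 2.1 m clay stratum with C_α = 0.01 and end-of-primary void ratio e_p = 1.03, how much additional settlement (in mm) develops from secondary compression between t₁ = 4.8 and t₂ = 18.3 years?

Secondary compression: S_s = C_α·H/(1+e_p)·log₁₀(t₂/t₁)
S_s = 0.01×2.1/(1+1.03)×log₁₀(18.3/4.8)
    = 0.01034 × 0.5812 = 0.006013 m

S_s ≈ 6.01 mm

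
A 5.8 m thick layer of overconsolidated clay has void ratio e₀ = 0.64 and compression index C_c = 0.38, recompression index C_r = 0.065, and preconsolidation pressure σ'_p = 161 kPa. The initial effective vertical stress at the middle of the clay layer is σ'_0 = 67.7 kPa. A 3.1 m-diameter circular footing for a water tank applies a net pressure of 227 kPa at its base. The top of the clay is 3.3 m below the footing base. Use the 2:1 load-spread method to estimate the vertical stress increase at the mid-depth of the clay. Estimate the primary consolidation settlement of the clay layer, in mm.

Mid-depth of clay below the footing base: z = 3.3 + 5.8/2 = 6.2 m.
Stress increase at mid-clay by the 2:1 spreading method:
Δσ ≈ qD²/(D+z)² = 227×3.1²/(3.1+6.2)² = 25.222 kPa
Final effective stress: σ'_f = 67.7 + 25.222 = 92.922 kPa.
σ'_f = 92.922 ≤ σ'_p = 161 kPa, so the clay remains overconsolidated and only the recompression index applies:
S_c = C_r·H/(1+e₀)·log₁₀(σ'_f/σ'_0) = 0.065×5.8/1.64×log₁₀(92.922/67.7)
    = 0.22988 × 0.13753 = 0.03162 m

S_c ≈ 31.6 mm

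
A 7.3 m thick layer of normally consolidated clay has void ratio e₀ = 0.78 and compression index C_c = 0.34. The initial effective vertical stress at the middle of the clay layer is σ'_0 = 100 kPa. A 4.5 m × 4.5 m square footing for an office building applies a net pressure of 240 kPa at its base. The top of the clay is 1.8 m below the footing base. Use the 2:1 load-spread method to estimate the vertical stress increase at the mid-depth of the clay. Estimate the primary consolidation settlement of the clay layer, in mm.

S_c ≈ 242 mm

Mid-depth of clay below the footing base: z = 1.8 + 7.3/2 = 5.45 m.
Stress increase at mid-clay by the 2:1 spreading method:
Δσ = qBL/((B+z)(L+z)) = 240×4.5×4.5/((4.5+5.45)(4.5+5.45)) = 49.09 kPa
Final effective stress: σ'_f = σ'_0 + Δσ = 100 + 49.09 = 149.09 kPa.
Normally consolidated clay, so the full stress increment lies on the virgin compression line:
S_c = C_c·H/(1+e₀)·log₁₀(σ'_f/σ'_0) = 0.34×7.3/(1+0.78)×log₁₀(149.09/100)
    = 1.3944 × 0.17345 = 0.2419 m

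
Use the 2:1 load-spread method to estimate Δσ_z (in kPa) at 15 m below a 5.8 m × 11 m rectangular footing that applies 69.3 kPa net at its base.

By the 2:1 method the load spreads at 1 horizontal : 2 vertical, so at depth z the loaded area has grown by z in each plan dimension:
Δσ = qBL/((B+z)(L+z)) = 69.3×5.8×11/((5.8+15)(11+15)) = 8.1756 kPa

Δσ_z ≈ 8.18 kPa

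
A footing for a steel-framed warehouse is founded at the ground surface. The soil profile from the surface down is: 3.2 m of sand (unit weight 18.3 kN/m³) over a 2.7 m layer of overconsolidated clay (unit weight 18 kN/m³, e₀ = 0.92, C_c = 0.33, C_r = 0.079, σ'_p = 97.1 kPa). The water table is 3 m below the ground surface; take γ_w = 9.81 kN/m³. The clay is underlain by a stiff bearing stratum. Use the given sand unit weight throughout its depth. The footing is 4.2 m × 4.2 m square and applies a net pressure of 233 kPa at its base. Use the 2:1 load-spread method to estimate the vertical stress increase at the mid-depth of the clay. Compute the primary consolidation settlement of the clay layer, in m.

Mid-depth of clay below the ground surface: z = 3.2 + 2.7/2 = 4.55 m.
Total vertical stress at mid-clay: σ_v = 18.3×3.2 + 18×1.35 = 82.86 kPa.
Pore pressure: u = 9.81×(4.55 − 3) = 15.206 kPa.
Initial effective stress: σ'_0 = σ_v − u = 82.86 − 15.206 = 67.654 kPa.
Stress increase at mid-clay by the 2:1 spreading method:
Δσ = qBL/((B+z)(L+z)) = 233×4.2×4.2/((4.2+4.55)(4.2+4.55)) = 53.683 kPa
Final effective stress: σ'_f = 67.654 + 53.683 = 121.34 kPa.
σ'_f = 121.34 > σ'_p = 97.1 kPa, so the stress path crosses the preconsolidation pressure — recompression up to σ'_p, then virgin compression beyond:
S_c = H/(1+e₀)·[C_r·log₁₀(σ'_p/σ'_0) + C_c·log₁₀(σ'_f/σ'_p)]
    = 2.7/1.92 × [0.079×log₁₀(97.1/67.654) + 0.33×log₁₀(121.34/97.1)]
    = 1.4063 × [0.012397 + 0.031939] = 0.06235 m

S_c ≈ 0.0623 m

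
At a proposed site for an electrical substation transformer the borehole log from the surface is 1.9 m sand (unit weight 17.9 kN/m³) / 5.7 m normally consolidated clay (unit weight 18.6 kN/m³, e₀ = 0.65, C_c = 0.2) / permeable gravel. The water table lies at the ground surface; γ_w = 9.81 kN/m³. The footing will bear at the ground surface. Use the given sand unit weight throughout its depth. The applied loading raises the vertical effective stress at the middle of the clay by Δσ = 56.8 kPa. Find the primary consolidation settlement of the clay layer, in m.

Mid-depth of clay below the ground surface: z = 1.9 + 5.7/2 = 4.75 m.
Total vertical stress at mid-clay: σ_v = 17.9×1.9 + 18.6×2.85 = 87.02 kPa.
Pore pressure: u = 9.81×(4.75 − 0) = 46.598 kPa.
Initial effective stress: σ'_0 = σ_v − u = 87.02 − 46.598 = 40.422 kPa.
Final effective stress: σ'_f = σ'_0 + Δσ = 40.422 + 56.8 = 97.222 kPa.
Normally consolidated clay, so the full stress increment lies on the virgin compression line:
S_c = C_c·H/(1+e₀)·log₁₀(σ'_f/σ'_0) = 0.2×5.7/(1+0.65)×log₁₀(97.222/40.422)
    = 0.69091 × 0.38115 = 0.2633 m

S_c ≈ 0.263 m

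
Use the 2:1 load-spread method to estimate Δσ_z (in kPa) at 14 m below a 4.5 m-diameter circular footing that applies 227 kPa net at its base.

Δσ_z ≈ 13.4 kPa

By the 2:1 method the load spreads at 1 horizontal : 2 vertical, so at depth z the loaded area has grown by z in each plan dimension:
Δσ ≈ qD²/(D+z)² = 227×4.5²/(4.5+14)² = 13.431 kPa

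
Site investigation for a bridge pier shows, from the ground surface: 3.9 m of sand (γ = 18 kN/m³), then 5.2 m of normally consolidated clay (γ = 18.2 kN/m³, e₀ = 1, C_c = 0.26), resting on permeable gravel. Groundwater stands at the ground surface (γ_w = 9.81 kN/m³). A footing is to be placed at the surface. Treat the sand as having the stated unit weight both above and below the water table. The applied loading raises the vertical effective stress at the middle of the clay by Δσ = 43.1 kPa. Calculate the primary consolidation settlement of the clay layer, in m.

Mid-depth of clay below the ground surface: z = 3.9 + 5.2/2 = 6.5 m.
Total vertical stress at mid-clay: σ_v = 18×3.9 + 18.2×2.6 = 117.52 kPa.
Pore pressure: u = 9.81×(6.5 − 0) = 63.765 kPa.
Initial effective stress: σ'_0 = σ_v − u = 117.52 − 63.765 = 53.755 kPa.
Final effective stress: σ'_f = σ'_0 + Δσ = 53.755 + 43.1 = 96.855 kPa.
Normally consolidated clay, so the full stress increment lies on the virgin compression line:
S_c = C_c·H/(1+e₀)·log₁₀(σ'_f/σ'_0) = 0.26×5.2/(1+1)×log₁₀(96.855/53.755)
    = 0.676 × 0.2557 = 0.1729 m

S_c ≈ 0.173 m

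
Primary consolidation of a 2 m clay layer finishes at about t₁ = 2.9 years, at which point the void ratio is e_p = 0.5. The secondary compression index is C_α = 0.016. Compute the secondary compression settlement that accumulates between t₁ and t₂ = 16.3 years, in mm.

S_s ≈ 16 mm

Secondary compression: S_s = C_α·H/(1+e_p)·log₁₀(t₂/t₁)
S_s = 0.016×2/(1+0.5)×log₁₀(16.3/2.9)
    = 0.02133 × 0.7498 = 0.016 m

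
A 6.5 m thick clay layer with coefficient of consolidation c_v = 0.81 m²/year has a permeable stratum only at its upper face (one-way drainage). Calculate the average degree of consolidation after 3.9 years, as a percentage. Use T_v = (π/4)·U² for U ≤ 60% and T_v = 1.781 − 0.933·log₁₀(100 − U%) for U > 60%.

U ≈ 30.9 %

Drainage path length: H_d = H = 6.5 m (single drainage).
T_v = c_v·t/H_d² = 0.81×3.9/6.5² = 0.074769.
T_v = 0.074769 corresponds to the U ≤ 60% branch:
U = √(4T_v/π) = 0.3085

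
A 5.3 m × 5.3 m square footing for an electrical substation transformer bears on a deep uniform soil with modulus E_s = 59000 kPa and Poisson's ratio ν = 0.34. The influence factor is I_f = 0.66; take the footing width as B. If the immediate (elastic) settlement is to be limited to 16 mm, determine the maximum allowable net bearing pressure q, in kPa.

S_e = q·B·(1−ν²)/E_s · I_f  ⇒  q = S_e·E_s / (B·(1−ν²)·I_f).
q = 0.016 × 59000 / (5.3 × 0.8844 × 0.66) = 305.1 kPa

q ≈ 305 kPa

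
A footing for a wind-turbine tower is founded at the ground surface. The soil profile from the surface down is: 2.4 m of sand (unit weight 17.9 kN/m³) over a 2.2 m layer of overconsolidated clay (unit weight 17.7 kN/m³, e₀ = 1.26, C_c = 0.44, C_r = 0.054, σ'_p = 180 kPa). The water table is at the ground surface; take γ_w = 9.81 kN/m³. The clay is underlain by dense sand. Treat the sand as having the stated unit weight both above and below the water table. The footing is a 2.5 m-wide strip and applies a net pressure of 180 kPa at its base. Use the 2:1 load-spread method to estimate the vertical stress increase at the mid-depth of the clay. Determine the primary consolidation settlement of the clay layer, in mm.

S_c ≈ 29.7 mm

Mid-depth of clay below the ground surface: z = 2.4 + 2.2/2 = 3.5 m.
Total vertical stress at mid-clay: σ_v = 17.9×2.4 + 17.7×1.1 = 62.43 kPa.
Pore pressure: u = 9.81×(3.5 − 0) = 34.335 kPa.
Initial effective stress: σ'_0 = σ_v − u = 62.43 − 34.335 = 28.095 kPa.
Stress increase at mid-clay by the 2:1 spreading method:
Δσ = qB/(B+z) = 180×2.5/(2.5+3.5) = 75 kPa
Final effective stress: σ'_f = 28.095 + 75 = 103.09 kPa.
σ'_f = 103.09 ≤ σ'_p = 180 kPa, so the clay remains overconsolidated and only the recompression index applies:
S_c = C_r·H/(1+e₀)·log₁₀(σ'_f/σ'_0) = 0.054×2.2/2.26×log₁₀(103.09/28.095)
    = 0.052566 × 0.56459 = 0.02968 m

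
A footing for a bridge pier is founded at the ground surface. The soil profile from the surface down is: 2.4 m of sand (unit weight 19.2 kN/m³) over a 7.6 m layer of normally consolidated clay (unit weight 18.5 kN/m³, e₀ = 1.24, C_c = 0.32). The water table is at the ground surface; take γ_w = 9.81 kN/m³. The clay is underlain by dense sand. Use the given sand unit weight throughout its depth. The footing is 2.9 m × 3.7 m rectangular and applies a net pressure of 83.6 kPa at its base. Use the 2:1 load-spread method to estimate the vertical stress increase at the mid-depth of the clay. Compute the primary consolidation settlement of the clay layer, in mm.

S_c ≈ 77.7 mm

Mid-depth of clay below the ground surface: z = 2.4 + 7.6/2 = 6.2 m.
Total vertical stress at mid-clay: σ_v = 19.2×2.4 + 18.5×3.8 = 116.38 kPa.
Pore pressure: u = 9.81×(6.2 − 0) = 60.822 kPa.
Initial effective stress: σ'_0 = σ_v − u = 116.38 − 60.822 = 55.558 kPa.
Stress increase at mid-clay by the 2:1 spreading method:
Δσ = qBL/((B+z)(L+z)) = 83.6×2.9×3.7/((2.9+6.2)(3.7+6.2)) = 9.957 kPa
Final effective stress: σ'_f = σ'_0 + Δσ = 55.558 + 9.957 = 65.515 kPa.
Normally consolidated clay, so the full stress increment lies on the virgin compression line:
S_c = C_c·H/(1+e₀)·log₁₀(σ'_f/σ'_0) = 0.32×7.6/(1+1.24)×log₁₀(65.515/55.558)
    = 1.0857 × 0.071594 = 0.07773 m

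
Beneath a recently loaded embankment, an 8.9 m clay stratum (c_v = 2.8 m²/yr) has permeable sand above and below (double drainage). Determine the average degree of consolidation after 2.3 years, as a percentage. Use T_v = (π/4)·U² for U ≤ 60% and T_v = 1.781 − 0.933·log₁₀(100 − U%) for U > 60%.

U ≈ 63.7 %

Drainage path length: H_d = H/2 = 4.45 m (double drainage).
T_v = c_v·t/H_d² = 2.8×2.3/4.45² = 0.32521.
T_v = 0.32521 corresponds to the U > 60% branch:
U = 1 − 10^((1.781 − T_v)/0.933)/100 = 0.6366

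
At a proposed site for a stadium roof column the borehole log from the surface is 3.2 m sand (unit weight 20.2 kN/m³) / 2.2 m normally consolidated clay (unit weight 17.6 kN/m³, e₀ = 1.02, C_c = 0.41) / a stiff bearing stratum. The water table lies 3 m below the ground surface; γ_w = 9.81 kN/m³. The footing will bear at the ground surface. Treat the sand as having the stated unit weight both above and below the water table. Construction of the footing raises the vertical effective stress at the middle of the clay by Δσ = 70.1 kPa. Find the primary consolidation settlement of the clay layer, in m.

S_c ≈ 0.133 m

Mid-depth of clay below the ground surface: z = 3.2 + 2.2/2 = 4.3 m.
Total vertical stress at mid-clay: σ_v = 20.2×3.2 + 17.6×1.1 = 84 kPa.
Pore pressure: u = 9.81×(4.3 − 3) = 12.753 kPa.
Initial effective stress: σ'_0 = σ_v − u = 84 − 12.753 = 71.247 kPa.
Final effective stress: σ'_f = σ'_0 + Δσ = 71.247 + 70.1 = 141.35 kPa.
Normally consolidated clay, so the full stress increment lies on the virgin compression line:
S_c = C_c·H/(1+e₀)·log₁₀(σ'_f/σ'_0) = 0.41×2.2/(1+1.02)×log₁₀(141.35/71.247)
    = 0.44653 × 0.29753 = 0.1329 m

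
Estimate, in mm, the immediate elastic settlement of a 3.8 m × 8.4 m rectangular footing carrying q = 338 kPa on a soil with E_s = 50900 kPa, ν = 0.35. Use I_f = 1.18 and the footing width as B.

Immediate (elastic) settlement: S_e = q·B·(1−ν²)/E_s · I_f.
S_e = 338 × 3.8 × (1 − 0.35²) / 50900 × 1.18
    = 338 × 3.8 × 0.8775 / 50900 × 1.18
    = 0.02613 m = 26.13 mm

S_e ≈ 26.1 mm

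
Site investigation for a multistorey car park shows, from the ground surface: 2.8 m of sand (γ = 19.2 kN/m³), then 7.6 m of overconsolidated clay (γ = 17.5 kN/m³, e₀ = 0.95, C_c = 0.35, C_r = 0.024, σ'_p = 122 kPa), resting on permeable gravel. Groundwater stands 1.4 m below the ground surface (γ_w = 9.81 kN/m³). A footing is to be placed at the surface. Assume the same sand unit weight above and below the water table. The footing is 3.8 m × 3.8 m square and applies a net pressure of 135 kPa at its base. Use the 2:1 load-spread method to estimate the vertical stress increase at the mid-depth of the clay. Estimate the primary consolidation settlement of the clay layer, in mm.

Mid-depth of clay below the ground surface: z = 2.8 + 7.6/2 = 6.6 m.
Total vertical stress at mid-clay: σ_v = 19.2×2.8 + 17.5×3.8 = 120.26 kPa.
Pore pressure: u = 9.81×(6.6 − 1.4) = 51.012 kPa.
Initial effective stress: σ'_0 = σ_v − u = 120.26 − 51.012 = 69.248 kPa.
Stress increase at mid-clay by the 2:1 spreading method:
Δσ = qBL/((B+z)(L+z)) = 135×3.8×3.8/((3.8+6.6)(3.8+6.6)) = 18.023 kPa
Final effective stress: σ'_f = 69.248 + 18.023 = 87.271 kPa.
σ'_f = 87.271 ≤ σ'_p = 122 kPa, so the clay remains overconsolidated and only the recompression index applies:
S_c = C_r·H/(1+e₀)·log₁₀(σ'_f/σ'_0) = 0.024×7.6/1.95×log₁₀(87.271/69.248)
    = 0.093538 × 0.10046 = 0.009397 m

S_c ≈ 9.4 mm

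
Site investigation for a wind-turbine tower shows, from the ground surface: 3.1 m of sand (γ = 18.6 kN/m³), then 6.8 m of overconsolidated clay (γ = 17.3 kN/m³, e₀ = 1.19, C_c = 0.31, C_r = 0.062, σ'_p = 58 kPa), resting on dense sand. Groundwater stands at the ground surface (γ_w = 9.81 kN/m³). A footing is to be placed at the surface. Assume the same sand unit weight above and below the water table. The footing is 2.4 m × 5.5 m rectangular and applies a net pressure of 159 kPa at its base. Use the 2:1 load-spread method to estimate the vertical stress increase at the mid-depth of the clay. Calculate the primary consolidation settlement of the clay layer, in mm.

S_c ≈ 101 mm

Mid-depth of clay below the ground surface: z = 3.1 + 6.8/2 = 6.5 m.
Total vertical stress at mid-clay: σ_v = 18.6×3.1 + 17.3×3.4 = 116.48 kPa.
Pore pressure: u = 9.81×(6.5 − 0) = 63.765 kPa.
Initial effective stress: σ'_0 = σ_v − u = 116.48 − 63.765 = 52.715 kPa.
Stress increase at mid-clay by the 2:1 spreading method:
Δσ = qBL/((B+z)(L+z)) = 159×2.4×5.5/((2.4+6.5)(5.5+6.5)) = 19.652 kPa
Final effective stress: σ'_f = 52.715 + 19.652 = 72.367 kPa.
σ'_f = 72.367 > σ'_p = 58 kPa, so the stress path crosses the preconsolidation pressure — recompression up to σ'_p, then virgin compression beyond:
S_c = H/(1+e₀)·[C_r·log₁₀(σ'_p/σ'_0) + C_c·log₁₀(σ'_f/σ'_p)]
    = 6.8/2.19 × [0.062×log₁₀(58/52.715) + 0.31×log₁₀(72.367/58)]
    = 3.105 × [0.0025726 + 0.029795] = 0.1005 m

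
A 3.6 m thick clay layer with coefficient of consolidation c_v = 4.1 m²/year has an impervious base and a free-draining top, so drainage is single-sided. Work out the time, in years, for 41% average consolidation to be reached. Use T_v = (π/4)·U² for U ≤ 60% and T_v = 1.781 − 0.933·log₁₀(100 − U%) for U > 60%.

t ≈ 0.417 years

Drainage path length: H_d = H = 3.6 m (single drainage).
U ≤ 60%: T_v = (π/4)·U² = (π/4)×0.41² = 0.13203.
t = T_v·H_d²/c_v = 0.13203×3.6²/4.1 = 0.4173 years.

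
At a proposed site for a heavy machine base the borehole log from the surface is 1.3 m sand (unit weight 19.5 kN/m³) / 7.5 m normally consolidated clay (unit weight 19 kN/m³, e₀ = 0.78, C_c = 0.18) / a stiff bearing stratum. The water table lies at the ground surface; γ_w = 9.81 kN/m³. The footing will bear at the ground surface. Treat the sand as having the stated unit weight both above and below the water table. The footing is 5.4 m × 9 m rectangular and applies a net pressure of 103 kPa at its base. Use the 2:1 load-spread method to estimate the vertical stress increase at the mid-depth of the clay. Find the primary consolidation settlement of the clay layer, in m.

S_c ≈ 0.179 m

Mid-depth of clay below the ground surface: z = 1.3 + 7.5/2 = 5.05 m.
Total vertical stress at mid-clay: σ_v = 19.5×1.3 + 19×3.75 = 96.6 kPa.
Pore pressure: u = 9.81×(5.05 − 0) = 49.541 kPa.
Initial effective stress: σ'_0 = σ_v − u = 96.6 − 49.541 = 47.059 kPa.
Stress increase at mid-clay by the 2:1 spreading method:
Δσ = qBL/((B+z)(L+z)) = 103×5.4×9/((5.4+5.05)(9+5.05)) = 34.094 kPa
Final effective stress: σ'_f = σ'_0 + Δσ = 47.059 + 34.094 = 81.153 kPa.
Normally consolidated clay, so the full stress increment lies on the virgin compression line:
S_c = C_c·H/(1+e₀)·log₁₀(σ'_f/σ'_0) = 0.18×7.5/(1+0.78)×log₁₀(81.153/47.059)
    = 0.75843 × 0.23666 = 0.1795 m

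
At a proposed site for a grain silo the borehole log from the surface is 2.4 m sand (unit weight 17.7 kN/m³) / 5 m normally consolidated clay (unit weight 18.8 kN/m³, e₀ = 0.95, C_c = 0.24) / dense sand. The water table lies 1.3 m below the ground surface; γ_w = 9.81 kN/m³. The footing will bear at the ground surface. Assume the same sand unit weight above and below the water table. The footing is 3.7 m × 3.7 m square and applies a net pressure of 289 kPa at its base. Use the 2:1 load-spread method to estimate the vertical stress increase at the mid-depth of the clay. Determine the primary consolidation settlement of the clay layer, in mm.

Mid-depth of clay below the ground surface: z = 2.4 + 5/2 = 4.9 m.
Total vertical stress at mid-clay: σ_v = 17.7×2.4 + 18.8×2.5 = 89.48 kPa.
Pore pressure: u = 9.81×(4.9 − 1.3) = 35.316 kPa.
Initial effective stress: σ'_0 = σ_v − u = 89.48 − 35.316 = 54.164 kPa.
Stress increase at mid-clay by the 2:1 spreading method:
Δσ = qBL/((B+z)(L+z)) = 289×3.7×3.7/((3.7+4.9)(3.7+4.9)) = 53.494 kPa
Final effective stress: σ'_f = σ'_0 + Δσ = 54.164 + 53.494 = 107.66 kPa.
Normally consolidated clay, so the full stress increment lies on the virgin compression line:
S_c = C_c·H/(1+e₀)·log₁₀(σ'_f/σ'_0) = 0.24×5/(1+0.95)×log₁₀(107.66/54.164)
    = 0.61538 × 0.29834 = 0.1836 m

S_c ≈ 184 mm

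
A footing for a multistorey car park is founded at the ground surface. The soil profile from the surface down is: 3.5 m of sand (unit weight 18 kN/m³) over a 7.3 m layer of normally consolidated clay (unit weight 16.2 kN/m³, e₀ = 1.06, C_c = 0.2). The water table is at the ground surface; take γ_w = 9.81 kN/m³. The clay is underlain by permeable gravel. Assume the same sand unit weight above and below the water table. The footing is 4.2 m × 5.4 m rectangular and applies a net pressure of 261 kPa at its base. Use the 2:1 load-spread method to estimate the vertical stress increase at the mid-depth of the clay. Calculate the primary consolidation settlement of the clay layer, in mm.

Mid-depth of clay below the ground surface: z = 3.5 + 7.3/2 = 7.15 m.
Total vertical stress at mid-clay: σ_v = 18×3.5 + 16.2×3.65 = 122.13 kPa.
Pore pressure: u = 9.81×(7.15 − 0) = 70.142 kPa.
Initial effective stress: σ'_0 = σ_v − u = 122.13 − 70.142 = 51.988 kPa.
Stress increase at mid-clay by the 2:1 spreading method:
Δσ = qBL/((B+z)(L+z)) = 261×4.2×5.4/((4.2+7.15)(5.4+7.15)) = 41.557 kPa
Final effective stress: σ'_f = σ'_0 + Δσ = 51.988 + 41.557 = 93.545 kPa.
Normally consolidated clay, so the full stress increment lies on the virgin compression line:
S_c = C_c·H/(1+e₀)·log₁₀(σ'_f/σ'_0) = 0.2×7.3/(1+1.06)×log₁₀(93.545/51.988)
    = 0.70874 × 0.25512 = 0.1808 m

S_c ≈ 181 mm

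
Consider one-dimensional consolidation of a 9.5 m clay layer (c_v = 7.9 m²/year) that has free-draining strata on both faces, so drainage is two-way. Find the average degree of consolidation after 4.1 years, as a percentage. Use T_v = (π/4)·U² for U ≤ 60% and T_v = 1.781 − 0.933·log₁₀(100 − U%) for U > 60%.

U ≈ 97.7 %

Drainage path length: H_d = H/2 = 4.75 m (double drainage).
T_v = c_v·t/H_d² = 7.9×4.1/4.75² = 1.4356.
T_v = 1.4356 corresponds to the U > 60% branch:
U = 1 − 10^((1.781 − T_v)/0.933)/100 = 0.9765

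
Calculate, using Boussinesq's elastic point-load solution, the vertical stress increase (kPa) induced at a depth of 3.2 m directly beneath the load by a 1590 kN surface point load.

Δσ_z ≈ 74.1 kPa

Boussinesq vertical stress below a point load on an elastic half-space:
Δσ_z = 3P/(2πz²) · [1 + (r/z)²]^(−5/2)
r/z = 0/3.2 = 0; [1+(r/z)²]^(−5/2) = 1.
Δσ_z = 3×1590/(2π×3.2²) × 1 = 74.138 × 1 = 74.14 kPa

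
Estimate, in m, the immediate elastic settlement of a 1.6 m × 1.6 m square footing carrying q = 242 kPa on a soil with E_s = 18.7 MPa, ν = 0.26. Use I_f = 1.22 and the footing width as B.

S_e ≈ 0.0236 m

Immediate (elastic) settlement: S_e = q·B·(1−ν²)/E_s · I_f.
E_s = 18.7 MPa = 18700 kPa.
S_e = 242 × 1.6 × (1 − 0.26²) / 18700 × 1.22
    = 242 × 1.6 × 0.9324 / 18700 × 1.22
    = 0.02355 m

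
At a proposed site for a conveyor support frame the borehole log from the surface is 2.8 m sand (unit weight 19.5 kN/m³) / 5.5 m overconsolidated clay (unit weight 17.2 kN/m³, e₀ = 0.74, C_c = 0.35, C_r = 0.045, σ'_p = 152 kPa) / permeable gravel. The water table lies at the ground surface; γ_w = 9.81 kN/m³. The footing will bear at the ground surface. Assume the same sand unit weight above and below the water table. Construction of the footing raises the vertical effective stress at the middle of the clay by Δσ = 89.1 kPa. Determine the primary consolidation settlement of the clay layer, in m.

S_c ≈ 0.0653 m

Mid-depth of clay below the ground surface: z = 2.8 + 5.5/2 = 5.55 m.
Total vertical stress at mid-clay: σ_v = 19.5×2.8 + 17.2×2.75 = 101.9 kPa.
Pore pressure: u = 9.81×(5.55 − 0) = 54.446 kPa.
Initial effective stress: σ'_0 = σ_v − u = 101.9 − 54.446 = 47.454 kPa.
Final effective stress: σ'_f = 47.454 + 89.1 = 136.55 kPa.
σ'_f = 136.55 ≤ σ'_p = 152 kPa, so the clay remains overconsolidated and only the recompression index applies:
S_c = C_r·H/(1+e₀)·log₁₀(σ'_f/σ'_0) = 0.045×5.5/1.74×log₁₀(136.55/47.454)
    = 0.14224 × 0.45902 = 0.06529 m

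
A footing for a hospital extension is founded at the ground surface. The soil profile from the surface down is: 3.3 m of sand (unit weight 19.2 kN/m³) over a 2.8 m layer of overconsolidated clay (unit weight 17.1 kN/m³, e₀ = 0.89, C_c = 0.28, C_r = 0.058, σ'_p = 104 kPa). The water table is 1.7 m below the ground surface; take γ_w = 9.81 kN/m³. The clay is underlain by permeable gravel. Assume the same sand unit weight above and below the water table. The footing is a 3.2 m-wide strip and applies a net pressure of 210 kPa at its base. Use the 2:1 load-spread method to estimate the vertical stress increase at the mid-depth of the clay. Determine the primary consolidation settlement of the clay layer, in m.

Mid-depth of clay below the ground surface: z = 3.3 + 2.8/2 = 4.7 m.
Total vertical stress at mid-clay: σ_v = 19.2×3.3 + 17.1×1.4 = 87.3 kPa.
Pore pressure: u = 9.81×(4.7 − 1.7) = 29.43 kPa.
Initial effective stress: σ'_0 = σ_v − u = 87.3 − 29.43 = 57.87 kPa.
Stress increase at mid-clay by the 2:1 spreading method:
Δσ = qB/(B+z) = 210×3.2/(3.2+4.7) = 85.063 kPa
Final effective stress: σ'_f = 57.87 + 85.063 = 142.93 kPa.
σ'_f = 142.93 > σ'_p = 104 kPa, so the stress path crosses the preconsolidation pressure — recompression up to σ'_p, then virgin compression beyond:
S_c = H/(1+e₀)·[C_r·log₁₀(σ'_p/σ'_0) + C_c·log₁₀(σ'_f/σ'_p)]
    = 2.8/1.89 × [0.058×log₁₀(104/57.87) + 0.28×log₁₀(142.93/104)]
    = 1.4815 × [0.014766 + 0.038665] = 0.07916 m

S_c ≈ 0.0792 m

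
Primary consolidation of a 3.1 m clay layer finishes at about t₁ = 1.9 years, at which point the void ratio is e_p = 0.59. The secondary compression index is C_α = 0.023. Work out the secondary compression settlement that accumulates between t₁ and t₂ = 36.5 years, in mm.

S_s ≈ 57.6 mm

Secondary compression: S_s = C_α·H/(1+e_p)·log₁₀(t₂/t₁)
S_s = 0.023×3.1/(1+0.59)×log₁₀(36.5/1.9)
    = 0.04484 × 1.284 = 0.05756 m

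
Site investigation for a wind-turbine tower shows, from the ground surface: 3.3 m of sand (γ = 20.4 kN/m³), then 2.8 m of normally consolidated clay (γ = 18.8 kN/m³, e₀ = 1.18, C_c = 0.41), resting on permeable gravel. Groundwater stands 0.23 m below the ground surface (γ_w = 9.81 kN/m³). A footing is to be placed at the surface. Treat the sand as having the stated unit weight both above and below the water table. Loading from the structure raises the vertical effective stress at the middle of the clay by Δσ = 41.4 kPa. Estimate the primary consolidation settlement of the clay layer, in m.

S_c ≈ 0.138 m

Mid-depth of clay below the ground surface: z = 3.3 + 2.8/2 = 4.7 m.
Total vertical stress at mid-clay: σ_v = 20.4×3.3 + 18.8×1.4 = 93.64 kPa.
Pore pressure: u = 9.81×(4.7 − 0.23) = 43.851 kPa.
Initial effective stress: σ'_0 = σ_v − u = 93.64 − 43.851 = 49.789 kPa.
Final effective stress: σ'_f = σ'_0 + Δσ = 49.789 + 41.4 = 91.189 kPa.
Normally consolidated clay, so the full stress increment lies on the virgin compression line:
S_c = C_c·H/(1+e₀)·log₁₀(σ'_f/σ'_0) = 0.41×2.8/(1+1.18)×log₁₀(91.189/49.789)
    = 0.52661 × 0.26281 = 0.1384 m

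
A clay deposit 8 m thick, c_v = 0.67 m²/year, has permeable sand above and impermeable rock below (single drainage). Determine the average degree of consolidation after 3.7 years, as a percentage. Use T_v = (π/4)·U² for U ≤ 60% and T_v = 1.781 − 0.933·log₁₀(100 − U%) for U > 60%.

U ≈ 22.2 %

Drainage path length: H_d = H = 8 m (single drainage).
T_v = c_v·t/H_d² = 0.67×3.7/8² = 0.038734.
T_v = 0.038734 corresponds to the U ≤ 60% branch:
U = √(4T_v/π) = 0.2221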